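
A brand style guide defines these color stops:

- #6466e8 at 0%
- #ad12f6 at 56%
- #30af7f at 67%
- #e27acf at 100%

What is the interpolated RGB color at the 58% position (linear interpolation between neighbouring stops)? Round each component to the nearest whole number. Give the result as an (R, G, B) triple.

58% lies between the 56% and 67% stops, so the local fraction is t = (58 − 56)/(67 − 56) = 2/11 ≈ 0.1818.
#ad12f6 → (173, 18, 246); #30af7f → (48, 175, 127).
R = 173 + 0.1818 × (48 − 173) = 150.275 → 150
G = 18 + 0.1818 × (175 − 18) = 46.543 → 47
B = 246 + 0.1818 × (127 − 246) = 224.366 → 224

(150, 47, 224)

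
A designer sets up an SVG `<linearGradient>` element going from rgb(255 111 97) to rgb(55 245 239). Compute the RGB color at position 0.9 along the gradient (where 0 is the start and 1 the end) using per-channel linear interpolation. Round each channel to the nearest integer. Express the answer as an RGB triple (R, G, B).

R = 255 + 0.9 × (55 − 255) = 255 + 0.9 × -200 = 75 → 75
G = 111 + 0.9 × (245 − 111) = 111 + 0.9 × 134 = 231.6 → 232
B = 97 + 0.9 × (239 − 97) = 97 + 0.9 × 142 = 224.8 → 225

(75, 232, 225)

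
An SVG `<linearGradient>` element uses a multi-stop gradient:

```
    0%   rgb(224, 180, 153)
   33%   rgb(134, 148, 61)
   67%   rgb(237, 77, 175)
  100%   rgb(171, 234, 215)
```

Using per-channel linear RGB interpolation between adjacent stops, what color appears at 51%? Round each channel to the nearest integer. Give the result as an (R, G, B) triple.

51% lies between the 33% and 67% stops, so the local fraction is t = (51 − 33)/(67 − 33) = 18/34 ≈ 0.5294.
R = 134 + 0.5294 × (237 − 134) = 188.528 → 189
G = 148 + 0.5294 × (77 − 148) = 110.413 → 110
B = 61 + 0.5294 × (175 − 61) = 121.352 → 121

(189, 110, 121)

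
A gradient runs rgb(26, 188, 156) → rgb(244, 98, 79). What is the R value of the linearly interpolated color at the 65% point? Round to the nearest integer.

R = 26 + 0.65 × (244 − 26) = 167.7 → 168

168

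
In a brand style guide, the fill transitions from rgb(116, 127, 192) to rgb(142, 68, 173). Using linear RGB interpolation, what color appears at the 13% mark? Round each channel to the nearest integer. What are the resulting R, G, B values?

(119, 119, 190)

13% corresponds to t = 0.13.
R = 116 + 0.13 × (142 − 116) = 116 + 0.13 × 26 = 119.38 → 119
G = 127 + 0.13 × (68 − 127) = 127 + 0.13 × -59 = 119.33 → 119
B = 192 + 0.13 × (173 − 192) = 192 + 0.13 × -19 = 189.53 → 190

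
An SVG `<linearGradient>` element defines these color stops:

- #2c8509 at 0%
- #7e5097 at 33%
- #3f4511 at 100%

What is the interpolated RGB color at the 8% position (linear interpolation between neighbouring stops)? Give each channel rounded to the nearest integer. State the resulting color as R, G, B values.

8% lies between the 0% and 33% stops, so the local fraction is t = (8 − 0)/(33 − 0) = 8/33 ≈ 0.2424.
#2c8509 → (44, 133, 9); #7e5097 → (126, 80, 151).
R = 44 + 0.2424 × (126 − 44) = 63.877 → 64
G = 133 + 0.2424 × (80 − 133) = 120.153 → 120
B = 9 + 0.2424 × (151 − 9) = 43.421 → 43

(64, 120, 43)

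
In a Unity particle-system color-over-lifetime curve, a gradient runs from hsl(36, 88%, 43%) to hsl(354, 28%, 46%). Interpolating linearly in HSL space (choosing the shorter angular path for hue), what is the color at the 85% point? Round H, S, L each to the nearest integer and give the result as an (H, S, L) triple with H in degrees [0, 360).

Hue: 354 − 36 = 318°, but |318| > 180 so the shorter arc goes the other way: Δh = 318 − 360 = -42°.
H = 36 + 0.85 × (-42) = 0.3 → 0°
S = 88 + 0.85 × (28 − 88) = 37 → 37%
L = 43 + 0.85 × (46 − 43) = 45.55 → 46%

(0, 37, 46)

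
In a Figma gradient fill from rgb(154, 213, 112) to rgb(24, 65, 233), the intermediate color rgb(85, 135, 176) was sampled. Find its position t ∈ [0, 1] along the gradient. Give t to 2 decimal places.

Invert the lerp on the G channel (largest span, 148): t = (135 − 213) / (65 − 213) = -78/-148 = 0.52703.
Check on R: (85 − 154)/(24 − 154) = 0.5308 ✓

0.53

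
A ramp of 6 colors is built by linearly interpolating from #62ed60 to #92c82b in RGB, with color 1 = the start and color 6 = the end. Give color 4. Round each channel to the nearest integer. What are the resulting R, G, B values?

(127, 215, 64)

With 6 swatches and endpoints inclusive, swatch 4 sits at t = (4 − 1)/(6 − 1) = 3/5 ≈ 0.6.
#62ed60 → (98, 237, 96); #92c82b → (146, 200, 43).
R = 98 + 0.6 × (146 − 98) = 126.8 → 127
G = 237 + 0.6 × (200 − 237) = 214.8 → 215
B = 96 + 0.6 × (43 − 96) = 64.2 → 64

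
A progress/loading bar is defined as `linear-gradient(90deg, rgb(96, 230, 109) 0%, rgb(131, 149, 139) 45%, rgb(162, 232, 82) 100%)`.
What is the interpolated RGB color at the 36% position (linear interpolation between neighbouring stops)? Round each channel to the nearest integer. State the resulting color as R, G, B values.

(124, 165, 133)

36% lies between the 0% and 45% stops, so the local fraction is t = (36 − 0)/(45 − 0) = 36/45 ≈ 0.8.
R = 96 + 0.8 × (131 − 96) = 124 → 124
G = 230 + 0.8 × (149 − 230) = 165.2 → 165
B = 109 + 0.8 × (139 − 109) = 133 → 133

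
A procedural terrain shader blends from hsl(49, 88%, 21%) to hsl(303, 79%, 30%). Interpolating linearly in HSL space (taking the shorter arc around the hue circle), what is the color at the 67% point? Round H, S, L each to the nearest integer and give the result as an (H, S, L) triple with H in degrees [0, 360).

Hue: 303 − 49 = 254°, but |254| > 180 so the shorter arc goes the other way: Δh = 254 − 360 = -106°.
H = 49 + 0.67 × (-106) = -22.02 → -22 → -22 mod 360 = 338°
S = 88 + 0.67 × (79 − 88) = 81.97 → 82%
L = 21 + 0.67 × (30 − 21) = 27.03 → 27%

(338, 82, 27)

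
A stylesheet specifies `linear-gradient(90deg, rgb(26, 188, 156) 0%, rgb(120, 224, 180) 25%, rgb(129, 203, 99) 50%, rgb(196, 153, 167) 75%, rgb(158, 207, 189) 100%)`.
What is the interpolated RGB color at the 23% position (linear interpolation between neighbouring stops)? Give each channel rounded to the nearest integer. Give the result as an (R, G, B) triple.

(112, 221, 178)

23% lies between the 0% and 25% stops, so the local fraction is t = (23 − 0)/(25 − 0) = 23/25 ≈ 0.92.
R = 26 + 0.92 × (120 − 26) = 112.48 → 112
G = 188 + 0.92 × (224 − 188) = 221.12 → 221
B = 156 + 0.92 × (180 − 156) = 178.08 → 178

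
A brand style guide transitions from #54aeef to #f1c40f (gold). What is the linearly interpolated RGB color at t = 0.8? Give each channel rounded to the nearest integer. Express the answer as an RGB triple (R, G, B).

(210, 192, 60)

#54aeef → (84, 174, 239); #f1c40f → (241, 196, 15).
R = 84 + 0.8 × (241 − 84) = 84 + 0.8 × 157 = 209.6 → 210
G = 174 + 0.8 × (196 − 174) = 174 + 0.8 × 22 = 191.6 → 192
B = 239 + 0.8 × (15 − 239) = 239 + 0.8 × -224 = 59.8 → 60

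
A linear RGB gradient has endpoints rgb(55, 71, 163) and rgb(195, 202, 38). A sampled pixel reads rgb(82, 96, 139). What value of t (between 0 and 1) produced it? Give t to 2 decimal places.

Invert the lerp on the R channel (largest span, 140): t = (82 − 55) / (195 − 55) = 27/140 = 0.19286.
Check on G: (96 − 71)/(202 − 71) = 0.1908 ✓

0.19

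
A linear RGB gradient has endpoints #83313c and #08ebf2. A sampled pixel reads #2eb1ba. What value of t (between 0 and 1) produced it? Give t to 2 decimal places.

0.69

Invert the lerp on the G channel (largest span, 186): t = (177 − 49) / (235 − 49) = 128/186 = 0.68817.
Check on R: (46 − 131)/(8 − 131) = 0.6911 ✓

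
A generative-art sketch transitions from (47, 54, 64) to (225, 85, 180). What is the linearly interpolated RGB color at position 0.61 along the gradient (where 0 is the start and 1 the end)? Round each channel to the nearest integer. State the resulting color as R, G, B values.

(156, 73, 135)

R = 47 + 0.61 × (225 − 47) = 47 + 0.61 × 178 = 155.58 → 156
G = 54 + 0.61 × (85 − 54) = 54 + 0.61 × 31 = 72.91 → 73
B = 64 + 0.61 × (180 − 64) = 64 + 0.61 × 116 = 134.76 → 135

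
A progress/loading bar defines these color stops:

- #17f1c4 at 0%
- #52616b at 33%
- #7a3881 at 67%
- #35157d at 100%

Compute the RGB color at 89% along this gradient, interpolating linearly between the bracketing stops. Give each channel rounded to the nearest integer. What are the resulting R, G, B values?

89% lies between the 67% and 100% stops, so the local fraction is t = (89 − 67)/(100 − 67) = 22/33 ≈ 0.6667.
#7a3881 → (122, 56, 129); #35157d → (53, 21, 125).
R = 122 + 0.6667 × (53 − 122) = 75.998 → 76
G = 56 + 0.6667 × (21 − 56) = 32.666 → 33
B = 129 + 0.6667 × (125 − 129) = 126.333 → 126

(76, 33, 126)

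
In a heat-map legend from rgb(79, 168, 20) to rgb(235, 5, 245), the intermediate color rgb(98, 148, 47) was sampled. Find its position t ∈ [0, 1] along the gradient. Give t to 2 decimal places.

Invert the lerp on the B channel (largest span, 225): t = (47 − 20) / (245 − 20) = 27/225 = 0.12.
Check on R: (98 − 79)/(235 − 79) = 0.1218 ✓

0.12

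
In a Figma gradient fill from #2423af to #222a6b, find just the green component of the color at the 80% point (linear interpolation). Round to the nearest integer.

G₁ = 35 (from #2423af), G₂ = 42 (from #222a6b).
G = 35 + 0.8 × (42 − 35) = 40.6 → 41

41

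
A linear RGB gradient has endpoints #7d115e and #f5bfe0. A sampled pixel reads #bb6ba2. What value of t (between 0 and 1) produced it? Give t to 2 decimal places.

Invert the lerp on the G channel (largest span, 174): t = (107 − 17) / (191 − 17) = 90/174 = 0.51724.
Check on R: (187 − 125)/(245 − 125) = 0.5167 ✓

0.52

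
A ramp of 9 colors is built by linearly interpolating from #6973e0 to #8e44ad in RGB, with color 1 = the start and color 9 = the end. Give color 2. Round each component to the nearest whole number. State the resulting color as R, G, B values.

(110, 109, 218)

With 9 swatches and endpoints inclusive, swatch 2 sits at t = (2 − 1)/(9 − 1) = 1/8 ≈ 0.125.
#6973e0 → (105, 115, 224); #8e44ad → (142, 68, 173).
R = 105 + 0.125 × (142 − 105) = 109.625 → 110
G = 115 + 0.125 × (68 − 115) = 109.125 → 109
B = 224 + 0.125 × (173 − 224) = 217.625 → 218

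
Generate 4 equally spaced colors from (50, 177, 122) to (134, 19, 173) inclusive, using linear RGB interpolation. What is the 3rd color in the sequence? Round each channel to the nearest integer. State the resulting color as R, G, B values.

With 4 swatches and endpoints inclusive, swatch 3 sits at t = (3 − 1)/(4 − 1) = 2/3 ≈ 0.6667.
R = 50 + 0.6667 × (134 − 50) = 106.003 → 106
G = 177 + 0.6667 × (19 − 177) = 71.661 → 72
B = 122 + 0.6667 × (173 − 122) = 156.002 → 156

(106, 72, 156)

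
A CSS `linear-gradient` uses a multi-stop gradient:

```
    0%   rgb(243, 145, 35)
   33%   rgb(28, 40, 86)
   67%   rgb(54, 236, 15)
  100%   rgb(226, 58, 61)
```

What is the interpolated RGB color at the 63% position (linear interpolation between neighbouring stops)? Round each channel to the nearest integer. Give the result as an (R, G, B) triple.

63% lies between the 33% and 67% stops, so the local fraction is t = (63 − 33)/(67 − 33) = 30/34 ≈ 0.8824.
R = 28 + 0.8824 × (54 − 28) = 50.942 → 51
G = 40 + 0.8824 × (236 − 40) = 212.95 → 213
B = 86 + 0.8824 × (15 − 86) = 23.35 → 23

(51, 213, 23)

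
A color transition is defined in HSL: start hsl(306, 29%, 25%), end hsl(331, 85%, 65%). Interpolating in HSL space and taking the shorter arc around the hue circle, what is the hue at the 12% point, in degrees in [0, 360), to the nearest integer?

Hue arc: Δh = 331 − 306 = 25° (|Δh| ≤ 180, already the shorter path).
H = 306 + 0.12 × (25) = 309 → 309°

309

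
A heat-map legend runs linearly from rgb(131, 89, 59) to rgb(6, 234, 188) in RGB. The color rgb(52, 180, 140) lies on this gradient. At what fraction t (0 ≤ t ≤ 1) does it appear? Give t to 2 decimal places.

Invert the lerp on the G channel (largest span, 145): t = (180 − 89) / (234 − 89) = 91/145 = 0.62759.
Check on R: (52 − 131)/(6 − 131) = 0.632 ✓

0.63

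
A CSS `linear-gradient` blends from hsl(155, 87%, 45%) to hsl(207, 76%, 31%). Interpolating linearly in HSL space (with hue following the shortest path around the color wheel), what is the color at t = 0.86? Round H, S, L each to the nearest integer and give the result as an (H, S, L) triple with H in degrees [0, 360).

Hue arc: Δh = 207 − 155 = 52° (|Δh| ≤ 180, already the shorter path).
H = 155 + 0.86 × (52) = 199.72 → 200°
S = 87 + 0.86 × (76 − 87) = 77.54 → 78%
L = 45 + 0.86 × (31 − 45) = 32.96 → 33%

(200, 78, 33)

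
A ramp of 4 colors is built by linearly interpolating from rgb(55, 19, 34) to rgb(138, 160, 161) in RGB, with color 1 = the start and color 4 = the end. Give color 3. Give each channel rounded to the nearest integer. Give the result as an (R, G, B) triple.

(110, 113, 119)

With 4 swatches and endpoints inclusive, swatch 3 sits at t = (3 − 1)/(4 − 1) = 2/3 ≈ 0.6667.
R = 55 + 0.6667 × (138 − 55) = 110.336 → 110
G = 19 + 0.6667 × (160 − 19) = 113.005 → 113
B = 34 + 0.6667 × (161 − 34) = 118.671 → 119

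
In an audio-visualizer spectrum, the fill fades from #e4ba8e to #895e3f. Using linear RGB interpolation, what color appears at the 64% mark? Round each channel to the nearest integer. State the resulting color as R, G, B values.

#e4ba8e → (228, 186, 142); #895e3f → (137, 94, 63).
64% corresponds to t = 0.64.
R = 228 + 0.64 × (137 − 228) = 228 + 0.64 × -91 = 169.76 → 170
G = 186 + 0.64 × (94 − 186) = 186 + 0.64 × -92 = 127.12 → 127
B = 142 + 0.64 × (63 − 142) = 142 + 0.64 × -79 = 91.44 → 91

(170, 127, 91)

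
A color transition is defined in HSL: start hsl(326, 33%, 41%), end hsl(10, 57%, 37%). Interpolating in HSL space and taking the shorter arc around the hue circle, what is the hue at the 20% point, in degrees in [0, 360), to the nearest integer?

Hue: 10 − 326 = -316°, but |-316| > 180 so the shorter arc goes the other way: Δh = -316 + 360 = 44°.
H = 326 + 0.2 × (44) = 334.8 → 335°

335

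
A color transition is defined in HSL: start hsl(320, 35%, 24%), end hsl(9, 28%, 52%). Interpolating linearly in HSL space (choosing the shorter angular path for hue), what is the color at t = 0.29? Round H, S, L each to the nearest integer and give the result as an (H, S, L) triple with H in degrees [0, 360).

(334, 33, 32)

Hue: 9 − 320 = -311°, but |-311| > 180 so the shorter arc goes the other way: Δh = -311 + 360 = 49°.
H = 320 + 0.29 × (49) = 334.21 → 334°
S = 35 + 0.29 × (28 − 35) = 32.97 → 33%
L = 24 + 0.29 × (52 − 24) = 32.12 → 32%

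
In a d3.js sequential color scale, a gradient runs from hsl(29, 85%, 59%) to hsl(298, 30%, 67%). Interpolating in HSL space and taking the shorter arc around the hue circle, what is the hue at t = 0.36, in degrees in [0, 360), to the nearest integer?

Hue: 298 − 29 = 269°, but |269| > 180 so the shorter arc goes the other way: Δh = 269 − 360 = -91°.
H = 29 + 0.36 × (-91) = -3.76 → -4 → -4 mod 360 = 356°

356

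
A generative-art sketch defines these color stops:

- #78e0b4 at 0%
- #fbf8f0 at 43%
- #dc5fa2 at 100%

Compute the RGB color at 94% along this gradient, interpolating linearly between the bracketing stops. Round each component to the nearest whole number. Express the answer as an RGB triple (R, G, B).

94% lies between the 43% and 100% stops, so the local fraction is t = (94 − 43)/(100 − 43) = 51/57 ≈ 0.8947.
#fbf8f0 → (251, 248, 240); #dc5fa2 → (220, 95, 162).
R = 251 + 0.8947 × (220 − 251) = 223.264 → 223
G = 248 + 0.8947 × (95 − 248) = 111.111 → 111
B = 240 + 0.8947 × (162 − 240) = 170.213 → 170

(223, 111, 170)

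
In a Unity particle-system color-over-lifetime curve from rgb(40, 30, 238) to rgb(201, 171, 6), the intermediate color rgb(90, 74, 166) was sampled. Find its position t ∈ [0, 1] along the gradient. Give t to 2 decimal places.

Invert the lerp on the B channel (largest span, 232): t = (166 − 238) / (6 − 238) = -72/-232 = 0.31034.
Check on R: (90 − 40)/(201 − 40) = 0.3106 ✓

0.31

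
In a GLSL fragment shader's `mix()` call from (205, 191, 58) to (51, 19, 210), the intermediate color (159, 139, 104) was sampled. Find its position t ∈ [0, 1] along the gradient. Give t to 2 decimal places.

0.30

Invert the lerp on the G channel (largest span, 172): t = (139 − 191) / (19 − 191) = -52/-172 = 0.30233.
Check on R: (159 − 205)/(51 − 205) = 0.2987 ✓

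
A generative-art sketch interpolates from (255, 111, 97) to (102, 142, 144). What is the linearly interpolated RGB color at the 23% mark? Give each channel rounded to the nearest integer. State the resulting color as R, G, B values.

23% corresponds to t = 0.23.
R = 255 + 0.23 × (102 − 255) = 255 + 0.23 × -153 = 219.81 → 220
G = 111 + 0.23 × (142 − 111) = 111 + 0.23 × 31 = 118.13 → 118
B = 97 + 0.23 × (144 − 97) = 97 + 0.23 × 47 = 107.81 → 108

(220, 118, 108)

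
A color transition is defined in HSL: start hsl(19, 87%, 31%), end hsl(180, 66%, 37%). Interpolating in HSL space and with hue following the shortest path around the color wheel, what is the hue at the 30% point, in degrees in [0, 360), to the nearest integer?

67

Hue arc: Δh = 180 − 19 = 161° (|Δh| ≤ 180, already the shorter path).
H = 19 + 0.3 × (161) = 67.3 → 67°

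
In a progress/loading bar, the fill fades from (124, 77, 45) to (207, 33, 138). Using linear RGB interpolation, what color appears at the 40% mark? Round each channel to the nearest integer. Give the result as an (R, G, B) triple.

(157, 59, 82)

40% corresponds to t = 0.4.
R = 124 + 0.4 × (207 − 124) = 124 + 0.4 × 83 = 157.2 → 157
G = 77 + 0.4 × (33 − 77) = 77 + 0.4 × -44 = 59.4 → 59
B = 45 + 0.4 × (138 − 45) = 45 + 0.4 × 93 = 82.2 → 82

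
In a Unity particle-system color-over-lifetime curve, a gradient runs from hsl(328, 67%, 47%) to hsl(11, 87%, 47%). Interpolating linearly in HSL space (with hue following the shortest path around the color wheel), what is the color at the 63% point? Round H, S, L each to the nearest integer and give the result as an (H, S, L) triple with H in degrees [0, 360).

Hue: 11 − 328 = -317°, but |-317| > 180 so the shorter arc goes the other way: Δh = -317 + 360 = 43°.
H = 328 + 0.63 × (43) = 355.09 → 355°
S = 67 + 0.63 × (87 − 67) = 79.6 → 80%
L = 47 + 0.63 × (47 − 47) = 47 → 47%

(355, 80, 47)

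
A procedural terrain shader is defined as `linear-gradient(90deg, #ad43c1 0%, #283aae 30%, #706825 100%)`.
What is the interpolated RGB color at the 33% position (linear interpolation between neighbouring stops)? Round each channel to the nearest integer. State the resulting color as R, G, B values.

(43, 60, 168)

33% lies between the 30% and 100% stops, so the local fraction is t = (33 − 30)/(100 − 30) = 3/70 ≈ 0.0429.
#283aae → (40, 58, 174); #706825 → (112, 104, 37).
R = 40 + 0.0429 × (112 − 40) = 43.089 → 43
G = 58 + 0.0429 × (104 − 58) = 59.973 → 60
B = 174 + 0.0429 × (37 − 174) = 168.123 → 168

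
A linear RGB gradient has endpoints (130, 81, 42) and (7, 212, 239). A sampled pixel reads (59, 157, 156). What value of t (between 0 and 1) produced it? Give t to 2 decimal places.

Invert the lerp on the B channel (largest span, 197): t = (156 − 42) / (239 − 42) = 114/197 = 0.57868.
Check on R: (59 − 130)/(7 − 130) = 0.5772 ✓

0.58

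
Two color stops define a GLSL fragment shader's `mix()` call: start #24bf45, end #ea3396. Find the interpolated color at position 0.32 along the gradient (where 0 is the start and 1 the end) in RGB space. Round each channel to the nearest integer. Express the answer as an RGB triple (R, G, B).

(99, 146, 95)

#24bf45 → (36, 191, 69); #ea3396 → (234, 51, 150).
R = 36 + 0.32 × (234 − 36) = 36 + 0.32 × 198 = 99.36 → 99
G = 191 + 0.32 × (51 − 191) = 191 + 0.32 × -140 = 146.2 → 146
B = 69 + 0.32 × (150 − 69) = 69 + 0.32 × 81 = 94.92 → 95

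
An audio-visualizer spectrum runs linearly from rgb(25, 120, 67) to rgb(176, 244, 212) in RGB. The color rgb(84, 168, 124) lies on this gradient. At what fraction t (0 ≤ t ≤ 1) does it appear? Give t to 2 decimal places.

Invert the lerp on the R channel (largest span, 151): t = (84 − 25) / (176 − 25) = 59/151 = 0.39073.
Check on G: (168 − 120)/(244 − 120) = 0.3871 ✓

0.39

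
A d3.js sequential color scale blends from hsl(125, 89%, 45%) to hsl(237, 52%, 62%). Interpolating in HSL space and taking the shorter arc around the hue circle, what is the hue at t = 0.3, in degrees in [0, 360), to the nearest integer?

Hue arc: Δh = 237 − 125 = 112° (|Δh| ≤ 180, already the shorter path).
H = 125 + 0.3 × (112) = 158.6 → 159°

159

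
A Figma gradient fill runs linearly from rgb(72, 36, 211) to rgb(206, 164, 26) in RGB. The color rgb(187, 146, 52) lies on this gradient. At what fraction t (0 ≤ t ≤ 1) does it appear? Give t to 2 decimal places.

Invert the lerp on the B channel (largest span, 185): t = (52 − 211) / (26 − 211) = -159/-185 = 0.85946.
Check on R: (187 − 72)/(206 − 72) = 0.8582 ✓

0.86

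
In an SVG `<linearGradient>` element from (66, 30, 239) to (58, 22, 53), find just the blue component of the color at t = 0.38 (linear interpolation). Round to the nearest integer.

168

B = 239 + 0.38 × (53 − 239) = 168.32 → 168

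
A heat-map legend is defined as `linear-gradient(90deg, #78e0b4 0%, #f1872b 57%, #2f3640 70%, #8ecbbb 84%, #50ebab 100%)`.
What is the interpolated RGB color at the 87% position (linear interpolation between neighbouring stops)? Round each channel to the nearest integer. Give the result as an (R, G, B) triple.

87% lies between the 84% and 100% stops, so the local fraction is t = (87 − 84)/(100 − 84) = 3/16 ≈ 0.1875.
#8ecbbb → (142, 203, 187); #50ebab → (80, 235, 171).
R = 142 + 0.1875 × (80 − 142) = 130.375 → 130
G = 203 + 0.1875 × (235 − 203) = 209 → 209
B = 187 + 0.1875 × (171 − 187) = 184 → 184

(130, 209, 184)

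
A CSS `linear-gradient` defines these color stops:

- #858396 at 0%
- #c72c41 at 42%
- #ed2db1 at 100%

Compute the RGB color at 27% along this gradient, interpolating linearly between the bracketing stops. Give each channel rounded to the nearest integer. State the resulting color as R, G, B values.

(175, 75, 95)

27% lies between the 0% and 42% stops, so the local fraction is t = (27 − 0)/(42 − 0) = 27/42 ≈ 0.6429.
#858396 → (133, 131, 150); #c72c41 → (199, 44, 65).
R = 133 + 0.6429 × (199 − 133) = 175.431 → 175
G = 131 + 0.6429 × (44 − 131) = 75.068 → 75
B = 150 + 0.6429 × (65 − 150) = 95.353 → 95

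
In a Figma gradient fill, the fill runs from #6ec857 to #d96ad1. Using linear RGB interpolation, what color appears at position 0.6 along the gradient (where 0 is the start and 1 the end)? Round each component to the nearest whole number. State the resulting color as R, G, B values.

#6ec857 → (110, 200, 87); #d96ad1 → (217, 106, 209).
R = 110 + 0.6 × (217 − 110) = 110 + 0.6 × 107 = 174.2 → 174
G = 200 + 0.6 × (106 − 200) = 200 + 0.6 × -94 = 143.6 → 144
B = 87 + 0.6 × (209 − 87) = 87 + 0.6 × 122 = 160.2 → 160

(174, 144, 160)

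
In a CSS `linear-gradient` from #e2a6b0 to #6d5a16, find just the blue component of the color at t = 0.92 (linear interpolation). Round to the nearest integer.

34

B₁ = 176 (from #e2a6b0), B₂ = 22 (from #6d5a16).
B = 176 + 0.92 × (22 − 176) = 34.32 → 34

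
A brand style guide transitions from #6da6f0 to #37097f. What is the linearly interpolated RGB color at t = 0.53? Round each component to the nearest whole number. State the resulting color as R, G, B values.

#6da6f0 → (109, 166, 240); #37097f → (55, 9, 127).
R = 109 + 0.53 × (55 − 109) = 109 + 0.53 × -54 = 80.38 → 80
G = 166 + 0.53 × (9 − 166) = 166 + 0.53 × -157 = 82.79 → 83
B = 240 + 0.53 × (127 − 240) = 240 + 0.53 × -113 = 180.11 → 180

(80, 83, 180)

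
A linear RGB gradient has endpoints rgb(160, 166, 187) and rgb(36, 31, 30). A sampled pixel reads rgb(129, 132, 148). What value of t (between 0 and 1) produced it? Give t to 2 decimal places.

0.25

Invert the lerp on the B channel (largest span, 157): t = (148 − 187) / (30 − 187) = -39/-157 = 0.24841.
Check on R: (129 − 160)/(36 − 160) = 0.25 ✓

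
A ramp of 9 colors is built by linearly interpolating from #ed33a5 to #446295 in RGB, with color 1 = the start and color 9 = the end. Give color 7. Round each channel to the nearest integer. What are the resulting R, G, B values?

With 9 swatches and endpoints inclusive, swatch 7 sits at t = (7 − 1)/(9 − 1) = 6/8 ≈ 0.75.
#ed33a5 → (237, 51, 165); #446295 → (68, 98, 149).
R = 237 + 0.75 × (68 − 237) = 110.25 → 110
G = 51 + 0.75 × (98 − 51) = 86.25 → 86
B = 165 + 0.75 × (149 − 165) = 153 → 153

(110, 86, 153)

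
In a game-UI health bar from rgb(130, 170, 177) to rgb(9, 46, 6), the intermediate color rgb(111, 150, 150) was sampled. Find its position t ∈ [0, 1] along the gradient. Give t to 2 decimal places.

Invert the lerp on the B channel (largest span, 171): t = (150 − 177) / (6 − 177) = -27/-171 = 0.15789.
Check on R: (111 − 130)/(9 − 130) = 0.157 ✓

0.16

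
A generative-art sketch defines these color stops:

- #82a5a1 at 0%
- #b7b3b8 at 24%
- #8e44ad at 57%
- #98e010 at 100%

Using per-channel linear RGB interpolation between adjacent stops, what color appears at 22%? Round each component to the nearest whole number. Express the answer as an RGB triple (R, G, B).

22% lies between the 0% and 24% stops, so the local fraction is t = (22 − 0)/(24 − 0) = 22/24 ≈ 0.9167.
#82a5a1 → (130, 165, 161); #b7b3b8 → (183, 179, 184).
R = 130 + 0.9167 × (183 − 130) = 178.585 → 179
G = 165 + 0.9167 × (179 − 165) = 177.834 → 178
B = 161 + 0.9167 × (184 − 161) = 182.084 → 182

(179, 178, 182)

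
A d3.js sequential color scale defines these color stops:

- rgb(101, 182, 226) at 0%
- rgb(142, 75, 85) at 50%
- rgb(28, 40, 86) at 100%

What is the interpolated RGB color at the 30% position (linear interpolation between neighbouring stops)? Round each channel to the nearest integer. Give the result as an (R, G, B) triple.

30% lies between the 0% and 50% stops, so the local fraction is t = (30 − 0)/(50 − 0) = 30/50 ≈ 0.6.
R = 101 + 0.6 × (142 − 101) = 125.6 → 126
G = 182 + 0.6 × (75 − 182) = 117.8 → 118
B = 226 + 0.6 × (85 − 226) = 141.4 → 141

(126, 118, 141)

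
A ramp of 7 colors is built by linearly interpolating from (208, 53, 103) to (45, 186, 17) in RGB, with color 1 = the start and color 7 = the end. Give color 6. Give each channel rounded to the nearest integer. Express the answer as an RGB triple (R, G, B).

With 7 swatches and endpoints inclusive, swatch 6 sits at t = (6 − 1)/(7 − 1) = 5/6 ≈ 0.8333.
R = 208 + 0.8333 × (45 − 208) = 72.172 → 72
G = 53 + 0.8333 × (186 − 53) = 163.829 → 164
B = 103 + 0.8333 × (17 − 103) = 31.336 → 31

(72, 164, 31)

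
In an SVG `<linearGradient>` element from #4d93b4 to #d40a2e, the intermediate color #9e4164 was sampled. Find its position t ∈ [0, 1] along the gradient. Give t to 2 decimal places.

0.60

Invert the lerp on the G channel (largest span, 137): t = (65 − 147) / (10 − 147) = -82/-137 = 0.59854.
Check on R: (158 − 77)/(212 − 77) = 0.6 ✓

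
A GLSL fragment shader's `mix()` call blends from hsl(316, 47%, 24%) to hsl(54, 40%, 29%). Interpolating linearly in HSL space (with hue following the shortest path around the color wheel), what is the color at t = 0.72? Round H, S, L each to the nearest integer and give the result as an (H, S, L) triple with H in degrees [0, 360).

(27, 42, 28)

Hue: 54 − 316 = -262°, but |-262| > 180 so the shorter arc goes the other way: Δh = -262 + 360 = 98°.
H = 316 + 0.72 × (98) = 386.56 → 387 → 387 mod 360 = 27°
S = 47 + 0.72 × (40 − 47) = 41.96 → 42%
L = 24 + 0.72 × (29 − 24) = 27.6 → 28%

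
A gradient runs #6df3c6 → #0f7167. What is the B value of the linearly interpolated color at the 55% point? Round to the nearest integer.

B₁ = 198 (from #6df3c6), B₂ = 103 (from #0f7167).
B = 198 + 0.55 × (103 − 198) = 145.75 → 146

146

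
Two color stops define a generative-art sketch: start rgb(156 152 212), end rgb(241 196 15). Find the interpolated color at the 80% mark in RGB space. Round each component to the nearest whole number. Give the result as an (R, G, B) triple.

(224, 187, 54)

80% corresponds to t = 0.8.
R = 156 + 0.8 × (241 − 156) = 156 + 0.8 × 85 = 224 → 224
G = 152 + 0.8 × (196 − 152) = 152 + 0.8 × 44 = 187.2 → 187
B = 212 + 0.8 × (15 − 212) = 212 + 0.8 × -197 = 54.4 → 54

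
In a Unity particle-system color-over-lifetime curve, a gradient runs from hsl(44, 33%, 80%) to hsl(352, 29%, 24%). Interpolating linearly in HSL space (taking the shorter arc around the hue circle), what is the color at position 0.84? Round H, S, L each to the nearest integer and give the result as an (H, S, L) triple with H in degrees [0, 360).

(0, 30, 33)

Hue: 352 − 44 = 308°, but |308| > 180 so the shorter arc goes the other way: Δh = 308 − 360 = -52°.
H = 44 + 0.84 × (-52) = 0.32 → 0°
S = 33 + 0.84 × (29 − 33) = 29.64 → 30%
L = 80 + 0.84 × (24 − 80) = 32.96 → 33%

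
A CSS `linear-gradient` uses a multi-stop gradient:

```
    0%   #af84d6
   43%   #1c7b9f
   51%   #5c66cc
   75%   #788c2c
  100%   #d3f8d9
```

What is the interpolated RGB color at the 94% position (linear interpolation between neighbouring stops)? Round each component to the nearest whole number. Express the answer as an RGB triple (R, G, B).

(189, 222, 175)

94% lies between the 75% and 100% stops, so the local fraction is t = (94 − 75)/(100 − 75) = 19/25 ≈ 0.76.
#788c2c → (120, 140, 44); #d3f8d9 → (211, 248, 217).
R = 120 + 0.76 × (211 − 120) = 189.16 → 189
G = 140 + 0.76 × (248 − 140) = 222.08 → 222
B = 44 + 0.76 × (217 − 44) = 175.48 → 175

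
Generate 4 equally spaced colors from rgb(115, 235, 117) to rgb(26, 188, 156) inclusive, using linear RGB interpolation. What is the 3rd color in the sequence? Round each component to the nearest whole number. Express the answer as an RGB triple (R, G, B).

With 4 swatches and endpoints inclusive, swatch 3 sits at t = (3 − 1)/(4 − 1) = 2/3 ≈ 0.6667.
R = 115 + 0.6667 × (26 − 115) = 55.664 → 56
G = 235 + 0.6667 × (188 − 235) = 203.665 → 204
B = 117 + 0.6667 × (156 − 117) = 143.001 → 143

(56, 204, 143)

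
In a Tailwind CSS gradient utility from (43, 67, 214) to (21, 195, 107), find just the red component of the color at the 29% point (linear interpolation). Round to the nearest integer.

37

R = 43 + 0.29 × (21 − 43) = 36.62 → 37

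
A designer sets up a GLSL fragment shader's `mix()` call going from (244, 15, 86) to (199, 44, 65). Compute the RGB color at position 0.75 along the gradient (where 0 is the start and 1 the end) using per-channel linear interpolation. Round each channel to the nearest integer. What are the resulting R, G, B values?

R = 244 + 0.75 × (199 − 244) = 244 + 0.75 × -45 = 210.25 → 210
G = 15 + 0.75 × (44 − 15) = 15 + 0.75 × 29 = 36.75 → 37
B = 86 + 0.75 × (65 − 86) = 86 + 0.75 × -21 = 70.25 → 70
So the blended color is (210, 37, 70), about #d22546.

(210, 37, 70)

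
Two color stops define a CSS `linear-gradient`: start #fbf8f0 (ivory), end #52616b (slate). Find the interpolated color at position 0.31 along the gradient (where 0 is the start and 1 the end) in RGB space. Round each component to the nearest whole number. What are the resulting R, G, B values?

#fbf8f0 → (251, 248, 240); #52616b → (82, 97, 107).
R = 251 + 0.31 × (82 − 251) = 251 + 0.31 × -169 = 198.61 → 199
G = 248 + 0.31 × (97 − 248) = 248 + 0.31 × -151 = 201.19 → 201
B = 240 + 0.31 × (107 − 240) = 240 + 0.31 × -133 = 198.77 → 199
So the blended color is (199, 201, 199), about #c7c9c7.

(199, 201, 199)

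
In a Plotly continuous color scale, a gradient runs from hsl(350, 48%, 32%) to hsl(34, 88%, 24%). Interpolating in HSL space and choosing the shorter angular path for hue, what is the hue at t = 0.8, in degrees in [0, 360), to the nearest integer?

25

Hue: 34 − 350 = -316°, but |-316| > 180 so the shorter arc goes the other way: Δh = -316 + 360 = 44°.
H = 350 + 0.8 × (44) = 385.2 → 385 → 385 mod 360 = 25°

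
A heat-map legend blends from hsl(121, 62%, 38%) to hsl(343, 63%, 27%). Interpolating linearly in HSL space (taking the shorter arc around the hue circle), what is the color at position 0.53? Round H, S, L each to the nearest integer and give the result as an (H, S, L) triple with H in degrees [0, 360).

Hue: 343 − 121 = 222°, but |222| > 180 so the shorter arc goes the other way: Δh = 222 − 360 = -138°.
H = 121 + 0.53 × (-138) = 47.86 → 48°
S = 62 + 0.53 × (63 − 62) = 62.53 → 63%
L = 38 + 0.53 × (27 − 38) = 32.17 → 32%

(48, 63, 32)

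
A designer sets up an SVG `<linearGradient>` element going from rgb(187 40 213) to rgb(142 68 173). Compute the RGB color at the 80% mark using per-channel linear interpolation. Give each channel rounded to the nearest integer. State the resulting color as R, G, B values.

80% corresponds to t = 0.8.
R = 187 + 0.8 × (142 − 187) = 187 + 0.8 × -45 = 151 → 151
G = 40 + 0.8 × (68 − 40) = 40 + 0.8 × 28 = 62.4 → 62
B = 213 + 0.8 × (173 − 213) = 213 + 0.8 × -40 = 181 → 181

(151, 62, 181)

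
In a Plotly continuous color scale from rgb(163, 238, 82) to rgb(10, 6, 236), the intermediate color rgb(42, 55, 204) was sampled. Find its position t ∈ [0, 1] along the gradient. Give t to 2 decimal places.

0.79

Invert the lerp on the G channel (largest span, 232): t = (55 − 238) / (6 − 238) = -183/-232 = 0.78879.
Check on R: (42 − 163)/(10 − 163) = 0.7908 ✓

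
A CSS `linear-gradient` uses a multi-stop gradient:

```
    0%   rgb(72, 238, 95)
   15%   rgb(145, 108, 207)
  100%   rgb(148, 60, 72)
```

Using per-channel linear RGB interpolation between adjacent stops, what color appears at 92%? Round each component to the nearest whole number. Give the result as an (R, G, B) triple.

92% lies between the 15% and 100% stops, so the local fraction is t = (92 − 15)/(100 − 15) = 77/85 ≈ 0.9059.
R = 145 + 0.9059 × (148 − 145) = 147.718 → 148
G = 108 + 0.9059 × (60 − 108) = 64.517 → 65
B = 207 + 0.9059 × (72 − 207) = 84.703 → 85

(148, 65, 85)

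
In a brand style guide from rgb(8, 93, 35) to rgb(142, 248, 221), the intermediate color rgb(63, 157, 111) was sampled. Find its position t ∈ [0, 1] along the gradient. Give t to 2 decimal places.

0.41

Invert the lerp on the B channel (largest span, 186): t = (111 − 35) / (221 − 35) = 76/186 = 0.4086.
Check on R: (63 − 8)/(142 − 8) = 0.4104 ✓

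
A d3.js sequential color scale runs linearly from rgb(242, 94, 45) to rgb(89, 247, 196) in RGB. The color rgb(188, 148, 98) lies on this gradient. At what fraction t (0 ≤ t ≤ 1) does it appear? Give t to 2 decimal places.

0.35

Invert the lerp on the R channel (largest span, 153): t = (188 − 242) / (89 − 242) = -54/-153 = 0.35294.
Check on G: (148 − 94)/(247 − 94) = 0.3529 ✓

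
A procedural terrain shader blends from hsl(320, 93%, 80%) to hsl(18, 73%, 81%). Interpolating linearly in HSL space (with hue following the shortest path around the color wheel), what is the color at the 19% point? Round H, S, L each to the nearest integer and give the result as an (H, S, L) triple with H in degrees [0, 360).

(331, 89, 80)

Hue: 18 − 320 = -302°, but |-302| > 180 so the shorter arc goes the other way: Δh = -302 + 360 = 58°.
H = 320 + 0.19 × (58) = 331.02 → 331°
S = 93 + 0.19 × (73 − 93) = 89.2 → 89%
L = 80 + 0.19 × (81 − 80) = 80.19 → 80%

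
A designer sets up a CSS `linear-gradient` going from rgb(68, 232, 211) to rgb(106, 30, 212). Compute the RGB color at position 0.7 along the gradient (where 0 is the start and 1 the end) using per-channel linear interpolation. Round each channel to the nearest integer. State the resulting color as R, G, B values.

(95, 91, 212)

R = 68 + 0.7 × (106 − 68) = 68 + 0.7 × 38 = 94.6 → 95
G = 232 + 0.7 × (30 − 232) = 232 + 0.7 × -202 = 90.6 → 91
B = 211 + 0.7 × (212 − 211) = 211 + 0.7 × 1 = 211.7 → 212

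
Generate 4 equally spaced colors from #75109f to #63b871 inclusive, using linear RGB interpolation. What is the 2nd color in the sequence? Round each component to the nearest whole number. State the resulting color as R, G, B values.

With 4 swatches and endpoints inclusive, swatch 2 sits at t = (2 − 1)/(4 − 1) = 1/3 ≈ 0.3333.
#75109f → (117, 16, 159); #63b871 → (99, 184, 113).
R = 117 + 0.3333 × (99 − 117) = 111.001 → 111
G = 16 + 0.3333 × (184 − 16) = 71.994 → 72
B = 159 + 0.3333 × (113 − 159) = 143.668 → 144

(111, 72, 144)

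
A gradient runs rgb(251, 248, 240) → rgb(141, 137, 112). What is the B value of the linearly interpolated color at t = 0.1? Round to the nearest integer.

227

B = 240 + 0.1 × (112 − 240) = 227.2 → 227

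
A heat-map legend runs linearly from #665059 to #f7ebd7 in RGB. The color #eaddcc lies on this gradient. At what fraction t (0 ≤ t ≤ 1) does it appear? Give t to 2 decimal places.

0.91

Invert the lerp on the G channel (largest span, 155): t = (221 − 80) / (235 − 80) = 141/155 = 0.90968.
Check on R: (234 − 102)/(247 − 102) = 0.9103 ✓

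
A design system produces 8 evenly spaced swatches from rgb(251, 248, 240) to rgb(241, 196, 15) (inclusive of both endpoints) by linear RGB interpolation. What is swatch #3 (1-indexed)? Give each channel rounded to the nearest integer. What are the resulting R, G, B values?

(248, 233, 176)

With 8 swatches and endpoints inclusive, swatch 3 sits at t = (3 − 1)/(8 − 1) = 2/7 ≈ 0.2857.
R = 251 + 0.2857 × (241 − 251) = 248.143 → 248
G = 248 + 0.2857 × (196 − 248) = 233.144 → 233
B = 240 + 0.2857 × (15 − 240) = 175.718 → 176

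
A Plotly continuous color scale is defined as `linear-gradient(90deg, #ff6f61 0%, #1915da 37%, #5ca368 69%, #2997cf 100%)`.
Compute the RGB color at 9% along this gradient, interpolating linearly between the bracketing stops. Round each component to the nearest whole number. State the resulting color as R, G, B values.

(199, 89, 126)

9% lies between the 0% and 37% stops, so the local fraction is t = (9 − 0)/(37 − 0) = 9/37 ≈ 0.2432.
#ff6f61 → (255, 111, 97); #1915da → (25, 21, 218).
R = 255 + 0.2432 × (25 − 255) = 199.064 → 199
G = 111 + 0.2432 × (21 − 111) = 89.112 → 89
B = 97 + 0.2432 × (218 − 97) = 126.427 → 126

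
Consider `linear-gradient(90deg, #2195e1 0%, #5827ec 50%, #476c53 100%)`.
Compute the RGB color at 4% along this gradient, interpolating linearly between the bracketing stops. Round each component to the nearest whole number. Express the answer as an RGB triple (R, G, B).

4% lies between the 0% and 50% stops, so the local fraction is t = (4 − 0)/(50 − 0) = 4/50 ≈ 0.08.
#2195e1 → (33, 149, 225); #5827ec → (88, 39, 236).
R = 33 + 0.08 × (88 − 33) = 37.4 → 37
G = 149 + 0.08 × (39 − 149) = 140.2 → 140
B = 225 + 0.08 × (236 − 225) = 225.88 → 226

(37, 140, 226)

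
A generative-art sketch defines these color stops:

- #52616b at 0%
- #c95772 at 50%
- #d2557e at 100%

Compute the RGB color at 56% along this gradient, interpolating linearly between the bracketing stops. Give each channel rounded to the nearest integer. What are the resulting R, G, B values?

56% lies between the 50% and 100% stops, so the local fraction is t = (56 − 50)/(100 − 50) = 6/50 ≈ 0.12.
#c95772 → (201, 87, 114); #d2557e → (210, 85, 126).
R = 201 + 0.12 × (210 − 201) = 202.08 → 202
G = 87 + 0.12 × (85 − 87) = 86.76 → 87
B = 114 + 0.12 × (126 − 114) = 115.44 → 115

(202, 87, 115)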